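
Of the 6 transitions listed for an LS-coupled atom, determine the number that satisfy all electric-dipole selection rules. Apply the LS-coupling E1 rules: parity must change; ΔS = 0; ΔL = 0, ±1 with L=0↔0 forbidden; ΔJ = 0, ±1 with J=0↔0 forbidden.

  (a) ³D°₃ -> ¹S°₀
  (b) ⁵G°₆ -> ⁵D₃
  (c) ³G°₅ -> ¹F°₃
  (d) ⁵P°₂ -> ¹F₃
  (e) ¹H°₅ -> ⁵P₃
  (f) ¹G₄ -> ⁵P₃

(a) forbidden (parity, ΔS, ΔL, ΔJ fail)
(b) forbidden (ΔL, ΔJ fail)
(c) forbidden (parity, ΔS, ΔJ fail)
(d) forbidden (ΔS, ΔL fail)
(e) forbidden (ΔS, ΔL, ΔJ fail)
(f) forbidden (parity, ΔS, ΔL fail)
Total allowed: 0 of 6.

0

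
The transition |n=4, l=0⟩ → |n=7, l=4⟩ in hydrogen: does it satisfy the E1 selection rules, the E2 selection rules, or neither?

neither

Δl = 4 − 0 = +4; l_i + l_f = 4.
E1 (Δl = ±1): not satisfied.
E2 (Δl = 0,±2, l_i+l_f ≥ 2): not satisfied.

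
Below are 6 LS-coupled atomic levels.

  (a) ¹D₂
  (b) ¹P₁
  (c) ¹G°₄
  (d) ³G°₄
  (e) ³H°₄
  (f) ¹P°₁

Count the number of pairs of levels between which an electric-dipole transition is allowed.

2

(a)–(b): forbidden (parity).
(a)–(c): forbidden (ΔL, ΔJ).
(a)–(d): forbidden (ΔS, ΔL, ΔJ).
(a)–(e): forbidden (ΔS, ΔL, ΔJ).
(a)–(f): allowed.
(b)–(c): forbidden (ΔL, ΔJ).
(b)–(d): forbidden (ΔS, ΔL, ΔJ).
(b)–(e): forbidden (ΔS, ΔL, ΔJ).
(b)–(f): allowed.
(c)–(d): forbidden (parity, ΔS).
(c)–(e): forbidden (parity, ΔS).
(c)–(f): forbidden (parity, ΔL, ΔJ).
(d)–(e): forbidden (parity).
(d)–(f): forbidden (parity, ΔS, ΔL, ΔJ).
(e)–(f): forbidden (parity, ΔS, ΔL, ΔJ).
Allowed pairs: 2 of 15.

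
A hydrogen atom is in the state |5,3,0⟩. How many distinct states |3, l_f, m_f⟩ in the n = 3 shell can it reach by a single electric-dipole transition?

E1 requires Δl = ±1, so l_f ∈ {2, 4}; with 0 ≤ l_f ≤ n_f−1 = 2, the allowed l_f values are {2}.
For l_f = 2: m_f ∈ {m_i−1, m_i, m_i+1} ∩ [−2, 2] = {-1, 0, 1} → 3 states.
Total: 3.

3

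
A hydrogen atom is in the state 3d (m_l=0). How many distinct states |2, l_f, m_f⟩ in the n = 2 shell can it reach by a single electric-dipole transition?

E1 requires Δl = ±1, so l_f ∈ {1, 3}; with 0 ≤ l_f ≤ n_f−1 = 1, the allowed l_f values are {1}.
For l_f = 1: m_f ∈ {m_i−1, m_i, m_i+1} ∩ [−1, 1] = {-1, 0, 1} → 3 states.
Total: 3.

3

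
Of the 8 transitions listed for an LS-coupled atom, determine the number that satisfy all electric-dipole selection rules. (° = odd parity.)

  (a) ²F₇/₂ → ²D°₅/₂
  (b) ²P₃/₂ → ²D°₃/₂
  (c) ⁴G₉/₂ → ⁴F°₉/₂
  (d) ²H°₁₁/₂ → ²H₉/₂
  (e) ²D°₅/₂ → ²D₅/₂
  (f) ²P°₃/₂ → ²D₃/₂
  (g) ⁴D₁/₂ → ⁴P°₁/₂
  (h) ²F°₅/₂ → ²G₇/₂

8

(a) allowed
(b) allowed
(c) allowed
(d) allowed
(e) allowed
(f) allowed
(g) allowed
(h) allowed
Total allowed: 8 of 8.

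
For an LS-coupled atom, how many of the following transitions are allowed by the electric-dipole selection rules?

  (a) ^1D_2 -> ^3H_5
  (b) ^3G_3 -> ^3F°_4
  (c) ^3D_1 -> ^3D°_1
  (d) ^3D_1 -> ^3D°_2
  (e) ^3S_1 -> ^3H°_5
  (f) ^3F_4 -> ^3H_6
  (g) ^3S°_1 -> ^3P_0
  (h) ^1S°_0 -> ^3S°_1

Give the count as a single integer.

(a) forbidden (parity, ΔS, ΔL, ΔJ fail)
(b) allowed
(c) allowed
(d) allowed
(e) forbidden (ΔL, ΔJ fail)
(f) forbidden (parity, ΔL, ΔJ fail)
(g) allowed
(h) forbidden (parity, ΔS, ΔL fail)
Total allowed: 4 of 8.

4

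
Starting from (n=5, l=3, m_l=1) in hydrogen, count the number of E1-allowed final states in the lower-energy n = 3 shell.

3

E1 requires Δl = ±1, so l_f ∈ {2, 4}; with 0 ≤ l_f ≤ n_f−1 = 2, the allowed l_f values are {2}.
For l_f = 2: m_f ∈ {m_i−1, m_i, m_i+1} ∩ [−2, 2] = {0, 1, 2} → 3 states.
Total: 3.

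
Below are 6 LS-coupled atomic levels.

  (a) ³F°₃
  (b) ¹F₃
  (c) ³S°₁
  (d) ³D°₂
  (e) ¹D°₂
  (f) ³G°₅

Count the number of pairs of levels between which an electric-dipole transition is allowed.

(a)–(b): forbidden (ΔS).
(a)–(c): forbidden (parity, ΔL, ΔJ).
(a)–(d): forbidden (parity).
(a)–(e): forbidden (parity, ΔS).
(a)–(f): forbidden (parity, ΔJ).
(b)–(c): forbidden (ΔS, ΔL, ΔJ).
(b)–(d): forbidden (ΔS).
(b)–(e): allowed.
(b)–(f): forbidden (ΔS, ΔJ).
(c)–(d): forbidden (parity, ΔL).
(c)–(e): forbidden (parity, ΔS, ΔL).
(c)–(f): forbidden (parity, ΔL, ΔJ).
(d)–(e): forbidden (parity, ΔS).
(d)–(f): forbidden (parity, ΔL, ΔJ).
(e)–(f): forbidden (parity, ΔS, ΔL, ΔJ).
Allowed pairs: 1 of 15.

1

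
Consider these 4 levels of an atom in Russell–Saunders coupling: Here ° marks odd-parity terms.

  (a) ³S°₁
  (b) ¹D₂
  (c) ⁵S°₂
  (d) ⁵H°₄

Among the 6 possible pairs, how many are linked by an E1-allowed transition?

(a)–(b): forbidden (ΔS, ΔL).
(a)–(c): forbidden (parity, ΔS, ΔL).
(a)–(d): forbidden (parity, ΔS, ΔL, ΔJ).
(b)–(c): forbidden (ΔS, ΔL).
(b)–(d): forbidden (ΔS, ΔL, ΔJ).
(c)–(d): forbidden (parity, ΔL, ΔJ).
Allowed pairs: 0 of 6.

0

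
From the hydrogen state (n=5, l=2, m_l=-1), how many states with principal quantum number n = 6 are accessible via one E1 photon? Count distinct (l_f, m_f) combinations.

5

E1 requires Δl = ±1, so l_f ∈ {1, 3}; with 0 ≤ l_f ≤ n_f−1 = 5, the allowed l_f values are {1, 3}.
For l_f = 1: m_f ∈ {m_i−1, m_i, m_i+1} ∩ [−1, 1] = {-1, 0} → 2 states.
For l_f = 3: m_f ∈ {m_i−1, m_i, m_i+1} ∩ [−3, 3] = {-2, -1, 0} → 3 states.
Total: 5.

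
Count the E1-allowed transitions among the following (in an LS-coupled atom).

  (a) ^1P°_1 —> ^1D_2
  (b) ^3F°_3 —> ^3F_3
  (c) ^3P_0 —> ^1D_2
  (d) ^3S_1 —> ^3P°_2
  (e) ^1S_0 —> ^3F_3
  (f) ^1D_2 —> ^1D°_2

4

(a) allowed
(b) allowed
(c) forbidden (parity, ΔS, ΔJ fail)
(d) allowed
(e) forbidden (parity, ΔS, ΔL, ΔJ fail)
(f) allowed
Total allowed: 4 of 6.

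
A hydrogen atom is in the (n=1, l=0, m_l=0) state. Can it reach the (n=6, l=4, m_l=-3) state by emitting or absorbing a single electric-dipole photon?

forbidden

Δl = 4 − 0 = +4; the E1 rule Δl = ±1 is violated.
m_l: 0 → -3 (Δm_l = -3). |Δm_l| ≤ 1 violated.
The transition is electric-dipole forbidden.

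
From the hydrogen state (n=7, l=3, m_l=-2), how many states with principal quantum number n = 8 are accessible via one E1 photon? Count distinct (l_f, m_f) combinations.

5

E1 requires Δl = ±1, so l_f ∈ {2, 4}; with 0 ≤ l_f ≤ n_f−1 = 7, the allowed l_f values are {2, 4}.
For l_f = 2: m_f ∈ {m_i−1, m_i, m_i+1} ∩ [−2, 2] = {-2, -1} → 2 states.
For l_f = 4: m_f ∈ {m_i−1, m_i, m_i+1} ∩ [−4, 4] = {-3, -2, -1} → 3 states.
Total: 5.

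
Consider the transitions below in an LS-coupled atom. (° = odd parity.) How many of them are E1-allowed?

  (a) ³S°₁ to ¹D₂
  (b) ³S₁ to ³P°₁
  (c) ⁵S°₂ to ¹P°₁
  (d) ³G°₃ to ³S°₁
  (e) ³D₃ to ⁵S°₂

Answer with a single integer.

1

(a) forbidden (ΔS, ΔL fail)
(b) allowed
(c) forbidden (parity, ΔS fail)
(d) forbidden (parity, ΔL, ΔJ fail)
(e) forbidden (ΔS, ΔL fail)
Total allowed: 1 of 5.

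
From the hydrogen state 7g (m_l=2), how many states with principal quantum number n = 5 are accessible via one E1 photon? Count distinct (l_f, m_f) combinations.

E1 requires Δl = ±1, so l_f ∈ {3, 5}; with 0 ≤ l_f ≤ n_f−1 = 4, the allowed l_f values are {3}.
For l_f = 3: m_f ∈ {m_i−1, m_i, m_i+1} ∩ [−3, 3] = {1, 2, 3} → 3 states.
Total: 3.

3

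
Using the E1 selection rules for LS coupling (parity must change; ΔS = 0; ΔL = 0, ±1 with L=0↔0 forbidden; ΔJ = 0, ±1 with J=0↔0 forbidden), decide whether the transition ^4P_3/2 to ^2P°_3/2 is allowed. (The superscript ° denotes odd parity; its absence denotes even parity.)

Parity must change: even → odd — ✓.
ΔS = 0: S: 3/2 → 1/2 — ✗.
ΔL = 0, ±1 (not L=0↔0): L: 1 → 1, ΔL = +0 — ✓.
ΔJ = 0, ±1 (not J=0↔0): J: 3/2 → 3/2, ΔJ = +0 — ✓.
Rule(s) violated: ΔS.

forbidden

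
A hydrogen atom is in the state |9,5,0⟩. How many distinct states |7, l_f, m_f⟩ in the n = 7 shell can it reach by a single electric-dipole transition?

6

E1 requires Δl = ±1, so l_f ∈ {4, 6}; with 0 ≤ l_f ≤ n_f−1 = 6, the allowed l_f values are {4, 6}.
For l_f = 4: m_f ∈ {m_i−1, m_i, m_i+1} ∩ [−4, 4] = {-1, 0, 1} → 3 states.
For l_f = 6: m_f ∈ {m_i−1, m_i, m_i+1} ∩ [−6, 6] = {-1, 0, 1} → 3 states.
Total: 6.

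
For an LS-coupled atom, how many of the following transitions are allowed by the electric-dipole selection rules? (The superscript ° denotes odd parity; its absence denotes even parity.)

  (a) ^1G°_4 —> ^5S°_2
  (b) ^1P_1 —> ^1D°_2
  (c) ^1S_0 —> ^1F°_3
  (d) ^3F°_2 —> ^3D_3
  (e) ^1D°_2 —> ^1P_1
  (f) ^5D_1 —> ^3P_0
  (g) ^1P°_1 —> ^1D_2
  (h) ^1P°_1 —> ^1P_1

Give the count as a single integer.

5

(a) forbidden (parity, ΔS, ΔL, ΔJ fail)
(b) allowed
(c) forbidden (ΔL, ΔJ fail)
(d) allowed
(e) allowed
(f) forbidden (parity, ΔS fail)
(g) allowed
(h) allowed
Total allowed: 5 of 8.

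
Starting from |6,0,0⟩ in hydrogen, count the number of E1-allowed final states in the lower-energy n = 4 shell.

E1 requires Δl = ±1, so l_f ∈ {-1, 1}; with 0 ≤ l_f ≤ n_f−1 = 3, the allowed l_f values are {1}.
For l_f = 1: m_f ∈ {m_i−1, m_i, m_i+1} ∩ [−1, 1] = {-1, 0, 1} → 3 states.
Total: 3.

3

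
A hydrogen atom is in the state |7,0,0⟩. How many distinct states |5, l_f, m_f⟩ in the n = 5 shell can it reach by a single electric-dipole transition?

E1 requires Δl = ±1, so l_f ∈ {-1, 1}; with 0 ≤ l_f ≤ n_f−1 = 4, the allowed l_f values are {1}.
For l_f = 1: m_f ∈ {m_i−1, m_i, m_i+1} ∩ [−1, 1] = {-1, 0, 1} → 3 states.
Total: 3.

3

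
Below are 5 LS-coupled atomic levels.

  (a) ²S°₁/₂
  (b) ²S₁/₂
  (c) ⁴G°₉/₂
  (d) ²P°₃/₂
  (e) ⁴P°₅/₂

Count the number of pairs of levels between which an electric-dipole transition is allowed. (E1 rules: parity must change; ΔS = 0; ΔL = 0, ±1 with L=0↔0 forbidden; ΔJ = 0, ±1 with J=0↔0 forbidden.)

1

(a)–(b): forbidden (ΔL).
(a)–(c): forbidden (parity, ΔS, ΔL, ΔJ).
(a)–(d): forbidden (parity).
(a)–(e): forbidden (parity, ΔS, ΔJ).
(b)–(c): forbidden (ΔS, ΔL, ΔJ).
(b)–(d): allowed.
(b)–(e): forbidden (ΔS, ΔJ).
(c)–(d): forbidden (parity, ΔS, ΔL, ΔJ).
(c)–(e): forbidden (parity, ΔL, ΔJ).
(d)–(e): forbidden (parity, ΔS).
Allowed pairs: 1 of 10.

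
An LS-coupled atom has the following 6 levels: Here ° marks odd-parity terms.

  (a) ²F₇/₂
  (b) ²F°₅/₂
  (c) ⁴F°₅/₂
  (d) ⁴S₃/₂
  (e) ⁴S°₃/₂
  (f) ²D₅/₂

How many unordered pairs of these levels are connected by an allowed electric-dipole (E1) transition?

2

(a)–(b): allowed.
(a)–(c): forbidden (ΔS).
(a)–(d): forbidden (parity, ΔS, ΔL, ΔJ).
(a)–(e): forbidden (ΔS, ΔL, ΔJ).
(a)–(f): forbidden (parity).
(b)–(c): forbidden (parity, ΔS).
(b)–(d): forbidden (ΔS, ΔL).
(b)–(e): forbidden (parity, ΔS, ΔL).
(b)–(f): allowed.
(c)–(d): forbidden (ΔL).
(c)–(e): forbidden (parity, ΔL).
(c)–(f): forbidden (ΔS).
(d)–(e): forbidden (ΔL).
(d)–(f): forbidden (parity, ΔS, ΔL).
(e)–(f): forbidden (ΔS, ΔL).
Allowed pairs: 2 of 15.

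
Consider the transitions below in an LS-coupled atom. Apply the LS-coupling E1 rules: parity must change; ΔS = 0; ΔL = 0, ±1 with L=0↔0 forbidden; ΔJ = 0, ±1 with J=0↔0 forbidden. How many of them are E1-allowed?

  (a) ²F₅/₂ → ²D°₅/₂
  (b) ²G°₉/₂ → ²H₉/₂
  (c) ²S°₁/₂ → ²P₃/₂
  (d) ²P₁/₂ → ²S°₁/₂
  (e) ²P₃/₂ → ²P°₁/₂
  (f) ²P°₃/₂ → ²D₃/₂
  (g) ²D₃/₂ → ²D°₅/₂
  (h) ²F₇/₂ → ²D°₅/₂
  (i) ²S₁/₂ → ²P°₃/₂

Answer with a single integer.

(a) allowed
(b) allowed
(c) allowed
(d) allowed
(e) allowed
(f) allowed
(g) allowed
(h) allowed
(i) allowed
Total allowed: 9 of 9.

9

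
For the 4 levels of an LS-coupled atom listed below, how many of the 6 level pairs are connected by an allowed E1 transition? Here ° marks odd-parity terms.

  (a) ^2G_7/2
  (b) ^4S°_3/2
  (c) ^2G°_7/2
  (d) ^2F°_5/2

(a)–(b): forbidden (ΔS, ΔL, ΔJ).
(a)–(c): allowed.
(a)–(d): allowed.
(b)–(c): forbidden (parity, ΔS, ΔL, ΔJ).
(b)–(d): forbidden (parity, ΔS, ΔL).
(c)–(d): forbidden (parity).
Allowed pairs: 2 of 6.

2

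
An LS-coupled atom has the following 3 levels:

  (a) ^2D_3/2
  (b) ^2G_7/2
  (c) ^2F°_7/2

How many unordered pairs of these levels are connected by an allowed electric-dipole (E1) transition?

1

(a)–(b): forbidden (parity, ΔL, ΔJ).
(a)–(c): forbidden (ΔJ).
(b)–(c): allowed.
Allowed pairs: 1 of 3.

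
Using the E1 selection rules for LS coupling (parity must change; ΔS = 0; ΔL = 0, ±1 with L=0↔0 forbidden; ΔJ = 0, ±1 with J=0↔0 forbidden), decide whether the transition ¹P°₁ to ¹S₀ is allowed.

Initial level: S=0, L=1, J=1, parity odd. Final level: S=0, L=0, J=0, parity even.
ΔS = 0: S: 0 → 0 — passes.
ΔL = 0, ±1 (not L=0↔0): L: 1 → 0, ΔL = -1 — passes.
Parity must change: odd → even — passes.
ΔJ = 0, ±1 (not J=0↔0): J: 1 → 0, ΔJ = -1 — passes.
All four E1 rules are satisfied.

allowed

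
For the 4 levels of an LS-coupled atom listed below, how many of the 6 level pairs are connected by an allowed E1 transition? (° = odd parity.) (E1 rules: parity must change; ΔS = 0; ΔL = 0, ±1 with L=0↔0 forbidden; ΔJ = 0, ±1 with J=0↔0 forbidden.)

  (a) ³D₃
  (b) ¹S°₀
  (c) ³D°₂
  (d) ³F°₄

(a)–(b): forbidden (ΔS, ΔL, ΔJ).
(a)–(c): allowed.
(a)–(d): allowed.
(b)–(c): forbidden (parity, ΔS, ΔL, ΔJ).
(b)–(d): forbidden (parity, ΔS, ΔL, ΔJ).
(c)–(d): forbidden (parity, ΔJ).
Allowed pairs: 2 of 6.

2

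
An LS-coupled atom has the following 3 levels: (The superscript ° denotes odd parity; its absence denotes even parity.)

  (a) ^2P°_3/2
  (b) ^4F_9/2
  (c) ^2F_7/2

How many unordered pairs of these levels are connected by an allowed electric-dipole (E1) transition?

0

(a)–(b): forbidden (ΔS, ΔL, ΔJ).
(a)–(c): forbidden (ΔL, ΔJ).
(b)–(c): forbidden (parity, ΔS).
Allowed pairs: 0 of 3.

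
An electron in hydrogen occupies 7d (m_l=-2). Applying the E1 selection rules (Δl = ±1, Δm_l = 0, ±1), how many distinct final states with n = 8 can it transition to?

E1 requires Δl = ±1, so l_f ∈ {1, 3}; with 0 ≤ l_f ≤ n_f−1 = 7, the allowed l_f values are {1, 3}.
For l_f = 1: m_f ∈ {m_i−1, m_i, m_i+1} ∩ [−1, 1] = {-1} → 1 state.
For l_f = 3: m_f ∈ {m_i−1, m_i, m_i+1} ∩ [−3, 3] = {-3, -2, -1} → 3 states.
Total: 4.

4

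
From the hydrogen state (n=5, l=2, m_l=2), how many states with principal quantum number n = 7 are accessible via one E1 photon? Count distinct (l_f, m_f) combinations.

E1 requires Δl = ±1, so l_f ∈ {1, 3}; with 0 ≤ l_f ≤ n_f−1 = 6, the allowed l_f values are {1, 3}.
For l_f = 1: m_f ∈ {m_i−1, m_i, m_i+1} ∩ [−1, 1] = {1} → 1 state.
For l_f = 3: m_f ∈ {m_i−1, m_i, m_i+1} ∩ [−3, 3] = {1, 2, 3} → 3 states.
Total: 4.

4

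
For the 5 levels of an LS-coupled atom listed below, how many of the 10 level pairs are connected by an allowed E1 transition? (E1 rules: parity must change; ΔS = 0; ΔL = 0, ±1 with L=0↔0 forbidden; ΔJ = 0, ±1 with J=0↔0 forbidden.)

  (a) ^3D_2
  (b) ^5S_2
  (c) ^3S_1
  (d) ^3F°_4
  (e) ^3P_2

0

(a)–(b): forbidden (parity, ΔS, ΔL).
(a)–(c): forbidden (parity, ΔL).
(a)–(d): forbidden (ΔJ).
(a)–(e): forbidden (parity).
(b)–(c): forbidden (parity, ΔS, ΔL).
(b)–(d): forbidden (ΔS, ΔL, ΔJ).
(b)–(e): forbidden (parity, ΔS).
(c)–(d): forbidden (ΔL, ΔJ).
(c)–(e): forbidden (parity).
(d)–(e): forbidden (ΔL, ΔJ).
Allowed pairs: 0 of 10.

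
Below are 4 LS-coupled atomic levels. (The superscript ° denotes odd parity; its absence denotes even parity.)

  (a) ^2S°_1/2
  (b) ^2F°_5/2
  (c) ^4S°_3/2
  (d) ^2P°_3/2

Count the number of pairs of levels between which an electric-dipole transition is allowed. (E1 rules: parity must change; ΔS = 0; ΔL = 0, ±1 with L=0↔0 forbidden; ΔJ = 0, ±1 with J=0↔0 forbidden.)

0

(a)–(b): forbidden (parity, ΔL, ΔJ).
(a)–(c): forbidden (parity, ΔS, ΔL).
(a)–(d): forbidden (parity).
(b)–(c): forbidden (parity, ΔS, ΔL).
(b)–(d): forbidden (parity, ΔL).
(c)–(d): forbidden (parity, ΔS).
Allowed pairs: 0 of 6.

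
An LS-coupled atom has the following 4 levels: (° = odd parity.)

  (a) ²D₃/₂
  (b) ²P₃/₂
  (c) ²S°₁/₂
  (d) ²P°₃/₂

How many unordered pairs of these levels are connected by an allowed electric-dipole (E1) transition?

3

(a)–(b): forbidden (parity).
(a)–(c): forbidden (ΔL).
(a)–(d): allowed.
(b)–(c): allowed.
(b)–(d): allowed.
(c)–(d): forbidden (parity).
Allowed pairs: 3 of 6.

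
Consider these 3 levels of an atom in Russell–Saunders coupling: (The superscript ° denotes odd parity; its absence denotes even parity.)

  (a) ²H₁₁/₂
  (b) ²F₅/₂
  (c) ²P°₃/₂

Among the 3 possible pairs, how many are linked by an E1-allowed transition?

(a)–(b): forbidden (parity, ΔL, ΔJ).
(a)–(c): forbidden (ΔL, ΔJ).
(b)–(c): forbidden (ΔL).
Allowed pairs: 0 of 3.

0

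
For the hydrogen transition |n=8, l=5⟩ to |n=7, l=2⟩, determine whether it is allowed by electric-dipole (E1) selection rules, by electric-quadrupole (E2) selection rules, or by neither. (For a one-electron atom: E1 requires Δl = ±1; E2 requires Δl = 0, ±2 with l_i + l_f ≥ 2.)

Δl = 2 − 5 = -3; l_i + l_f = 7.
E1 (Δl = ±1): not satisfied.
E2 (Δl = 0,±2, l_i+l_f ≥ 2): not satisfied.

neither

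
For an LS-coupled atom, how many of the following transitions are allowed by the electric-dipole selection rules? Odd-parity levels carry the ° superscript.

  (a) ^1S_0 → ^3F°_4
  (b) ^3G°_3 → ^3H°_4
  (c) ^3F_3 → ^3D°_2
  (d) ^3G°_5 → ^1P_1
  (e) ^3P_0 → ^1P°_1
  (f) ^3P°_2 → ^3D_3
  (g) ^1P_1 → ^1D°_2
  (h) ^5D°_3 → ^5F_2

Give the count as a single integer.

(a) forbidden (ΔS, ΔL, ΔJ fail)
(b) forbidden (parity fails)
(c) allowed
(d) forbidden (ΔS, ΔL, ΔJ fail)
(e) forbidden (ΔS fails)
(f) allowed
(g) allowed
(h) allowed
Total allowed: 4 of 8.

4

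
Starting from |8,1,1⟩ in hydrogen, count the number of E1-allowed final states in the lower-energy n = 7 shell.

E1 requires Δl = ±1, so l_f ∈ {0, 2}; with 0 ≤ l_f ≤ n_f−1 = 6, the allowed l_f values are {0, 2}.
For l_f = 0: m_f ∈ {m_i−1, m_i, m_i+1} ∩ [−0, 0] = {0} → 1 state.
For l_f = 2: m_f ∈ {m_i−1, m_i, m_i+1} ∩ [−2, 2] = {0, 1, 2} → 3 states.
Total: 4.

4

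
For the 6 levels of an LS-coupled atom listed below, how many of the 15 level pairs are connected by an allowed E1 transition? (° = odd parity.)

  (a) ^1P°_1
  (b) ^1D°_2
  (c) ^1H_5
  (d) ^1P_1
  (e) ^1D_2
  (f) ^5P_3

(a)–(b): forbidden (parity).
(a)–(c): forbidden (ΔL, ΔJ).
(a)–(d): allowed.
(a)–(e): allowed.
(a)–(f): forbidden (ΔS, ΔJ).
(b)–(c): forbidden (ΔL, ΔJ).
(b)–(d): allowed.
(b)–(e): allowed.
(b)–(f): forbidden (ΔS).
(c)–(d): forbidden (parity, ΔL, ΔJ).
(c)–(e): forbidden (parity, ΔL, ΔJ).
(c)–(f): forbidden (parity, ΔS, ΔL, ΔJ).
(d)–(e): forbidden (parity).
(d)–(f): forbidden (parity, ΔS, ΔJ).
(e)–(f): forbidden (parity, ΔS).
Allowed pairs: 4 of 15.

4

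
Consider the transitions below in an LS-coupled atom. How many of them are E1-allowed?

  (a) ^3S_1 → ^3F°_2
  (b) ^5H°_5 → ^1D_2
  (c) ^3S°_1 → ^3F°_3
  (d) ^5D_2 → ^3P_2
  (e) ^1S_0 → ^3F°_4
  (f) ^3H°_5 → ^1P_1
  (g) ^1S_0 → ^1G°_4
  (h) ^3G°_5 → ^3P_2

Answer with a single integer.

(a) forbidden (ΔL fails)
(b) forbidden (ΔS, ΔL, ΔJ fail)
(c) forbidden (parity, ΔL, ΔJ fail)
(d) forbidden (parity, ΔS fail)
(e) forbidden (ΔS, ΔL, ΔJ fail)
(f) forbidden (ΔS, ΔL, ΔJ fail)
(g) forbidden (ΔL, ΔJ fail)
(h) forbidden (ΔL, ΔJ fail)
Total allowed: 0 of 8.

0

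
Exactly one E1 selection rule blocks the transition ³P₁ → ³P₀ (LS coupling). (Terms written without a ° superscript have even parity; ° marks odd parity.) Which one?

parity

Parity must change: even → even — fails.
ΔS = 0: S: 1 → 1 — ok.
ΔL = 0, ±1 (not L=0↔0): L: 1 → 1, ΔL = +0 — ok.
ΔJ = 0, ±1 (not J=0↔0): J: 1 → 0, ΔJ = -1 — ok.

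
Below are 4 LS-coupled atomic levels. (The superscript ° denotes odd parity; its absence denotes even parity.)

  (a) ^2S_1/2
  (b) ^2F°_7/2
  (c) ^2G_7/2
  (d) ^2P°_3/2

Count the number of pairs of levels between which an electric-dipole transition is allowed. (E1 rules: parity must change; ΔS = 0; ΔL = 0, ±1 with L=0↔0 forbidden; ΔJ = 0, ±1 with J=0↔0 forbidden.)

2

(a)–(b): forbidden (ΔL, ΔJ).
(a)–(c): forbidden (parity, ΔL, ΔJ).
(a)–(d): allowed.
(b)–(c): allowed.
(b)–(d): forbidden (parity, ΔL, ΔJ).
(c)–(d): forbidden (ΔL, ΔJ).
Allowed pairs: 2 of 6.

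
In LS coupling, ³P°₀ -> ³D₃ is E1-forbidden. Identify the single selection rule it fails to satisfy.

the ΔJ = 0, ±1 rule

Parity must change: odd → even — satisfied.
ΔS = 0: S: 1 → 1 — satisfied.
ΔL = 0, ±1 (not L=0↔0): L: 1 → 2, ΔL = +1 — satisfied.
ΔJ = 0, ±1 (not J=0↔0): J: 0 → 3, ΔJ = +3 — violated.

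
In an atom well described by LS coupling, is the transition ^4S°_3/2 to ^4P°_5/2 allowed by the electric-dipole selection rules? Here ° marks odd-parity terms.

forbidden

Reading off the term symbols: S 3/2→3/2, L 0→1, J 3/2→5/2, parity odd→odd.
ΔS = 0: S: 3/2 → 3/2 — passes.
ΔL = 0, ±1 (not L=0↔0): L: 0 → 1, ΔL = +1 — passes.
Parity must change: odd → odd — fails.
ΔJ = 0, ±1 (not J=0↔0): J: 3/2 → 5/2, ΔJ = +1 — passes.
Rule(s) violated: parity.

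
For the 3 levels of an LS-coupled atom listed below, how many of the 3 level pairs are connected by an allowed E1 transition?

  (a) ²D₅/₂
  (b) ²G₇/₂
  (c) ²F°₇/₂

(a)–(b): forbidden (parity, ΔL).
(a)–(c): allowed.
(b)–(c): allowed.
Allowed pairs: 2 of 3.

2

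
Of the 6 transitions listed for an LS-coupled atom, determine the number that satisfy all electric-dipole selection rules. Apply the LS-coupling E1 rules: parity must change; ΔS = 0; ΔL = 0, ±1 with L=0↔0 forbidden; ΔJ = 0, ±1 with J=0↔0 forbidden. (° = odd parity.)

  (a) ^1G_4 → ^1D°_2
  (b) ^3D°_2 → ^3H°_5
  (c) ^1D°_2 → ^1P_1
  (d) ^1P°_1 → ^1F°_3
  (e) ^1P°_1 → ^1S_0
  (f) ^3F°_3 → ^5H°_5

(a) forbidden (ΔL, ΔJ fail)
(b) forbidden (parity, ΔL, ΔJ fail)
(c) allowed
(d) forbidden (parity, ΔL, ΔJ fail)
(e) allowed
(f) forbidden (parity, ΔS, ΔL, ΔJ fail)
Total allowed: 2 of 6.

2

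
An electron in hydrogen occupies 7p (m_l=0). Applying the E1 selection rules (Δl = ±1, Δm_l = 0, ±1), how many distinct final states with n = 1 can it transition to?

E1 requires Δl = ±1, so l_f ∈ {0, 2}; with 0 ≤ l_f ≤ n_f−1 = 0, the allowed l_f values are {0}.
For l_f = 0: m_f ∈ {m_i−1, m_i, m_i+1} ∩ [−0, 0] = {0} → 1 state.
Total: 1.

1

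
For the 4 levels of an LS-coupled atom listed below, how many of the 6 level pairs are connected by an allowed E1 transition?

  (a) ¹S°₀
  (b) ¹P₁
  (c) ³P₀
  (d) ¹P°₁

(a)–(b): allowed.
(a)–(c): forbidden (ΔS, ΔJ).
(a)–(d): forbidden (parity).
(b)–(c): forbidden (parity, ΔS).
(b)–(d): allowed.
(c)–(d): forbidden (ΔS).
Allowed pairs: 2 of 6.

2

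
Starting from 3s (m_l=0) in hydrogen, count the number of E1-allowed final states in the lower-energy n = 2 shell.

E1 requires Δl = ±1, so l_f ∈ {-1, 1}; with 0 ≤ l_f ≤ n_f−1 = 1, the allowed l_f values are {1}.
For l_f = 1: m_f ∈ {m_i−1, m_i, m_i+1} ∩ [−1, 1] = {-1, 0, 1} → 3 states.
Total: 3.

3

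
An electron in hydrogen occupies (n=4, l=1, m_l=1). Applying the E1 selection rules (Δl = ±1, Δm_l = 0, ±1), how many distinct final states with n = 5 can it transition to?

E1 requires Δl = ±1, so l_f ∈ {0, 2}; with 0 ≤ l_f ≤ n_f−1 = 4, the allowed l_f values are {0, 2}.
For l_f = 0: m_f ∈ {m_i−1, m_i, m_i+1} ∩ [−0, 0] = {0} → 1 state.
For l_f = 2: m_f ∈ {m_i−1, m_i, m_i+1} ∩ [−2, 2] = {0, 1, 2} → 3 states.
Total: 4.

4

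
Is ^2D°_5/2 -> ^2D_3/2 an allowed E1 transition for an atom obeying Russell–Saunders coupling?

Initial level: S=1/2, L=2, J=5/2, parity odd. Final level: S=1/2, L=2, J=3/2, parity even.
ΔL = 0, ±1 (not L=0↔0): L: 2 → 2, ΔL = +0 — ✓.
ΔS = 0: S: 1/2 → 1/2 — ✓.
ΔJ = 0, ±1 (not J=0↔0): J: 5/2 → 3/2, ΔJ = -1 — ✓.
Parity must change: odd → even — ✓.
All four E1 rules are satisfied.

allowed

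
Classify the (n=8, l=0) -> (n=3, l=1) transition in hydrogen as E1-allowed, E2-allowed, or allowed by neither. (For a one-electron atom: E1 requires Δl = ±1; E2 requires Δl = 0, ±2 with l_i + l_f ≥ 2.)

Δl = 1 − 0 = +1; l_i + l_f = 1.
E1 (Δl = ±1): satisfied.
E2 (Δl = 0,±2, l_i+l_f ≥ 2): not satisfied.

E1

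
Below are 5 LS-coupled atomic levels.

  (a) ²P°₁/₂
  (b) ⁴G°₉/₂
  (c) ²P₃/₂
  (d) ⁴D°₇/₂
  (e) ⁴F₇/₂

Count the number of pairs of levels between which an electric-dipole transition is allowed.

(a)–(b): forbidden (parity, ΔS, ΔL, ΔJ).
(a)–(c): allowed.
(a)–(d): forbidden (parity, ΔS, ΔJ).
(a)–(e): forbidden (ΔS, ΔL, ΔJ).
(b)–(c): forbidden (ΔS, ΔL, ΔJ).
(b)–(d): forbidden (parity, ΔL).
(b)–(e): allowed.
(c)–(d): forbidden (ΔS, ΔJ).
(c)–(e): forbidden (parity, ΔS, ΔL, ΔJ).
(d)–(e): allowed.
Allowed pairs: 3 of 10.

3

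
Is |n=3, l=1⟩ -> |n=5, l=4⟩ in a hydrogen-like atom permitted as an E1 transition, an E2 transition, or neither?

neither

Δl = 4 − 1 = +3; l_i + l_f = 5.
E1 (Δl = ±1): not satisfied.
E2 (Δl = 0,±2, l_i+l_f ≥ 2): not satisfied.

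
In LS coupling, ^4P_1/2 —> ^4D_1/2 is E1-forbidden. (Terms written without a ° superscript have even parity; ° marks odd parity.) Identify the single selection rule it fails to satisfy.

parity

Initial level: S=3/2, L=1, J=1/2, parity even. Final level: S=3/2, L=2, J=1/2, parity even.
Parity must change: even → even — fails.
ΔJ = 0, ±1 (not J=0↔0): J: 1/2 → 1/2, ΔJ = +0 — ok.
ΔS = 0: S: 3/2 → 3/2 — ok.
ΔL = 0, ±1 (not L=0↔0): L: 1 → 2, ΔL = +1 — ok.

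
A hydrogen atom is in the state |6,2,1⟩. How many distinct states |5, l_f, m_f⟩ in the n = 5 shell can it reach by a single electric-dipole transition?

E1 requires Δl = ±1, so l_f ∈ {1, 3}; with 0 ≤ l_f ≤ n_f−1 = 4, the allowed l_f values are {1, 3}.
For l_f = 1: m_f ∈ {m_i−1, m_i, m_i+1} ∩ [−1, 1] = {0, 1} → 2 states.
For l_f = 3: m_f ∈ {m_i−1, m_i, m_i+1} ∩ [−3, 3] = {0, 1, 2} → 3 states.
Total: 5.

5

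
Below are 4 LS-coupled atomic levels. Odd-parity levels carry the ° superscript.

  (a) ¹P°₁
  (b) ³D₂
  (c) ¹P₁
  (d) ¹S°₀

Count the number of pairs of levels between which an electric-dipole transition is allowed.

2

(a)–(b): forbidden (ΔS).
(a)–(c): allowed.
(a)–(d): forbidden (parity).
(b)–(c): forbidden (parity, ΔS).
(b)–(d): forbidden (ΔS, ΔL, ΔJ).
(c)–(d): allowed.
Allowed pairs: 2 of 6.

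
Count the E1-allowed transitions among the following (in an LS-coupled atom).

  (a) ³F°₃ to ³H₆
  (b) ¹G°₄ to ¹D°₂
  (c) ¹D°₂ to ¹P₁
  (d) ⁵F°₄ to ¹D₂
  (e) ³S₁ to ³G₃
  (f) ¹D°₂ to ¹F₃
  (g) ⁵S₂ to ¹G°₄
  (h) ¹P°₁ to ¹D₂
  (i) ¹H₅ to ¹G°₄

(a) forbidden (ΔL, ΔJ fail)
(b) forbidden (parity, ΔL, ΔJ fail)
(c) allowed
(d) forbidden (ΔS, ΔJ fail)
(e) forbidden (parity, ΔL, ΔJ fail)
(f) allowed
(g) forbidden (ΔS, ΔL, ΔJ fail)
(h) allowed
(i) allowed
Total allowed: 4 of 9.

4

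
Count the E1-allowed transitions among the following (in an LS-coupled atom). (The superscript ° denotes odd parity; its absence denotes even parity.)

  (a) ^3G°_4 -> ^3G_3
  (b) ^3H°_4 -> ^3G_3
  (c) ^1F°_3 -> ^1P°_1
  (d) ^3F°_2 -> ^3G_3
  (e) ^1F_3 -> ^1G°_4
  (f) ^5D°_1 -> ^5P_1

(a) allowed
(b) allowed
(c) forbidden (parity, ΔL, ΔJ fail)
(d) allowed
(e) allowed
(f) allowed
Total allowed: 5 of 6.

5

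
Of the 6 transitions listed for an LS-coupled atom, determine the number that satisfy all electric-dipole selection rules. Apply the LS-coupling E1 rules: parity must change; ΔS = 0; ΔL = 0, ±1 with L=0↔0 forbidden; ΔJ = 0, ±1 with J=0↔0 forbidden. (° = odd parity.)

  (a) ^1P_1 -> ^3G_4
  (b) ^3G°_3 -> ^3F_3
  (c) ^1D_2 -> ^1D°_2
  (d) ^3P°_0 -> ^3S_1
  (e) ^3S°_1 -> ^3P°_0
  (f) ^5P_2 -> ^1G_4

3

(a) forbidden (parity, ΔS, ΔL, ΔJ fail)
(b) allowed
(c) allowed
(d) allowed
(e) forbidden (parity fails)
(f) forbidden (parity, ΔS, ΔL, ΔJ fail)
Total allowed: 3 of 6.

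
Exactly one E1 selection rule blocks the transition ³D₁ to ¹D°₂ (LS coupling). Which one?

Parity must change: even → odd — ✓.
ΔS = 0: S: 1 → 0 — ✗.
ΔL = 0, ±1 (not L=0↔0): L: 2 → 2, ΔL = +0 — ✓.
ΔJ = 0, ±1 (not J=0↔0): J: 1 → 2, ΔJ = +1 — ✓.

the ΔS = 0 rule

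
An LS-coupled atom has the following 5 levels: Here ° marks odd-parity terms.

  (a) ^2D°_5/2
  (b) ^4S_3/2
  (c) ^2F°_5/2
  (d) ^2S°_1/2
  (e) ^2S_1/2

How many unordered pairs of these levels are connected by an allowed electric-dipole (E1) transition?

0

(a)–(b): forbidden (ΔS, ΔL).
(a)–(c): forbidden (parity).
(a)–(d): forbidden (parity, ΔL, ΔJ).
(a)–(e): forbidden (ΔL, ΔJ).
(b)–(c): forbidden (ΔS, ΔL).
(b)–(d): forbidden (ΔS, ΔL).
(b)–(e): forbidden (parity, ΔS, ΔL).
(c)–(d): forbidden (parity, ΔL, ΔJ).
(c)–(e): forbidden (ΔL, ΔJ).
(d)–(e): forbidden (ΔL).
Allowed pairs: 0 of 10.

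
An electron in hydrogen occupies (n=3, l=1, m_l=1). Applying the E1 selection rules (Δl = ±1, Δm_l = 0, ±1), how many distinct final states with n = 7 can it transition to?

E1 requires Δl = ±1, so l_f ∈ {0, 2}; with 0 ≤ l_f ≤ n_f−1 = 6, the allowed l_f values are {0, 2}.
For l_f = 0: m_f ∈ {m_i−1, m_i, m_i+1} ∩ [−0, 0] = {0} → 1 state.
For l_f = 2: m_f ∈ {m_i−1, m_i, m_i+1} ∩ [−2, 2] = {0, 1, 2} → 3 states.
Total: 4.

4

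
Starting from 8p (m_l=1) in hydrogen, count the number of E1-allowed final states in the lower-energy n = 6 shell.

E1 requires Δl = ±1, so l_f ∈ {0, 2}; with 0 ≤ l_f ≤ n_f−1 = 5, the allowed l_f values are {0, 2}.
For l_f = 0: m_f ∈ {m_i−1, m_i, m_i+1} ∩ [−0, 0] = {0} → 1 state.
For l_f = 2: m_f ∈ {m_i−1, m_i, m_i+1} ∩ [−2, 2] = {0, 1, 2} → 3 states.
Total: 4.

4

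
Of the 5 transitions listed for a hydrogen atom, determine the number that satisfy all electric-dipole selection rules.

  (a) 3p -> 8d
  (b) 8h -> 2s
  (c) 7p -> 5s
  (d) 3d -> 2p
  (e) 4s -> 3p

(a) allowed
(b) forbidden — Δl = -5 (E1 requires Δl = ±1)
(c) allowed
(d) allowed
(e) allowed
Total allowed: 4 of 5.

4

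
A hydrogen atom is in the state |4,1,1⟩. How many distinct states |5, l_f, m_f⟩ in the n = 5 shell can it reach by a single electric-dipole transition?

4

E1 requires Δl = ±1, so l_f ∈ {0, 2}; with 0 ≤ l_f ≤ n_f−1 = 4, the allowed l_f values are {0, 2}.
For l_f = 0: m_f ∈ {m_i−1, m_i, m_i+1} ∩ [−0, 0] = {0} → 1 state.
For l_f = 2: m_f ∈ {m_i−1, m_i, m_i+1} ∩ [−2, 2] = {0, 1, 2} → 3 states.
Total: 4.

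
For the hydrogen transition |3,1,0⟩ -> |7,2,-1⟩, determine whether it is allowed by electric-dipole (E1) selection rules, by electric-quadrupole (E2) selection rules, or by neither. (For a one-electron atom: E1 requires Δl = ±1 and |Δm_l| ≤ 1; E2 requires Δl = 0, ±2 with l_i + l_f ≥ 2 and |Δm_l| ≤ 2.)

Δl = 2 − 1 = +1; l_i + l_f = 3.
Δm_l = -1.
E1 (Δl = ±1, |Δm_l| ≤ 1): satisfied.
E2 (Δl = 0,±2, l_i+l_f ≥ 2, |Δm_l| ≤ 2): not satisfied.

E1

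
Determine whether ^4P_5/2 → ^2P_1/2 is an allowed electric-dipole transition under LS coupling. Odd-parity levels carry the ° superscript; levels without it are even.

Parity must change: even → even — fails.
ΔS = 0: S: 3/2 → 1/2 — fails.
ΔL = 0, ±1 (not L=0↔0): L: 1 → 1, ΔL = +0 — ok.
ΔJ = 0, ±1 (not J=0↔0): J: 5/2 → 1/2, ΔJ = -2 — fails.
Rule(s) violated: parity, ΔS, ΔJ.

forbidden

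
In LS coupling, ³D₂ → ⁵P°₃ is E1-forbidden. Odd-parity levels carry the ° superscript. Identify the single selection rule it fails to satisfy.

the ΔS = 0 rule

Initial level: S=1, L=2, J=2, parity even. Final level: S=2, L=1, J=3, parity odd.
ΔS = 0: S: 1 → 2 — fails.
ΔL = 0, ±1 (not L=0↔0): L: 2 → 1, ΔL = -1 — passes.
Parity must change: even → odd — passes.
ΔJ = 0, ±1 (not J=0↔0): J: 2 → 3, ΔJ = +1 — passes.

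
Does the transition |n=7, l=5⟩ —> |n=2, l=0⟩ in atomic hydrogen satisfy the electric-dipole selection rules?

l: 5 → 0 (Δl = -5). Δl = ±1 fails.
The transition is electric-dipole forbidden.

forbidden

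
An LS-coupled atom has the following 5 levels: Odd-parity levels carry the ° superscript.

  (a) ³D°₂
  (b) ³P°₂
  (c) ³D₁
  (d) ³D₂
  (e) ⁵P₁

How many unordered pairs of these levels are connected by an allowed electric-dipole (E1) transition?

(a)–(b): forbidden (parity).
(a)–(c): allowed.
(a)–(d): allowed.
(a)–(e): forbidden (ΔS).
(b)–(c): allowed.
(b)–(d): allowed.
(b)–(e): forbidden (ΔS).
(c)–(d): forbidden (parity).
(c)–(e): forbidden (parity, ΔS).
(d)–(e): forbidden (parity, ΔS).
Allowed pairs: 4 of 10.

4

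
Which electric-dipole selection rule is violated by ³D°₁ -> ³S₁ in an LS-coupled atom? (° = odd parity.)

the ΔL = 0, ±1 rule

Reading off the term symbols: S 1→1, L 2→0, J 1→1, parity odd→even.
Parity must change: odd → even — ✓.
ΔS = 0: S: 1 → 1 — ✓.
ΔL = 0, ±1 (not L=0↔0): L: 2 → 0, ΔL = -2 — ✗.
ΔJ = 0, ±1 (not J=0↔0): J: 1 → 1, ΔJ = +0 — ✓.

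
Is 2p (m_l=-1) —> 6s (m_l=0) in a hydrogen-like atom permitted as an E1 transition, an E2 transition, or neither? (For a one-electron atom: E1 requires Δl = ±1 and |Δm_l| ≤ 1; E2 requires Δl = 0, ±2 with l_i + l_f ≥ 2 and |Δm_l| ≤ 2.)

Δl = 0 − 1 = -1; l_i + l_f = 1.
Δm_l = +1.
E1 (Δl = ±1, |Δm_l| ≤ 1): satisfied.
E2 (Δl = 0,±2, l_i+l_f ≥ 2, |Δm_l| ≤ 2): not satisfied.

E1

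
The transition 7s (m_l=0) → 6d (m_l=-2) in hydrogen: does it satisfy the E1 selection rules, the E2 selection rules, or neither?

Δl = 2 − 0 = +2; l_i + l_f = 2.
Δm_l = -2.
E1 (Δl = ±1, |Δm_l| ≤ 1): not satisfied.
E2 (Δl = 0,±2, l_i+l_f ≥ 2, |Δm_l| ≤ 2): satisfied.

E2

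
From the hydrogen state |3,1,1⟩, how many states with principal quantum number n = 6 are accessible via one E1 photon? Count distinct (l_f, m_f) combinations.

E1 requires Δl = ±1, so l_f ∈ {0, 2}; with 0 ≤ l_f ≤ n_f−1 = 5, the allowed l_f values are {0, 2}.
For l_f = 0: m_f ∈ {m_i−1, m_i, m_i+1} ∩ [−0, 0] = {0} → 1 state.
For l_f = 2: m_f ∈ {m_i−1, m_i, m_i+1} ∩ [−2, 2] = {0, 1, 2} → 3 states.
Total: 4.

4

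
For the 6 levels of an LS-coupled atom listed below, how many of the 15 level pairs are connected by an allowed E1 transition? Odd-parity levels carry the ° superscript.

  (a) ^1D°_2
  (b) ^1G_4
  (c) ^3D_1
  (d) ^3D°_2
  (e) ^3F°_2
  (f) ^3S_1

(a)–(b): forbidden (ΔL, ΔJ).
(a)–(c): forbidden (ΔS).
(a)–(d): forbidden (parity, ΔS).
(a)–(e): forbidden (parity, ΔS).
(a)–(f): forbidden (ΔS, ΔL).
(b)–(c): forbidden (parity, ΔS, ΔL, ΔJ).
(b)–(d): forbidden (ΔS, ΔL, ΔJ).
(b)–(e): forbidden (ΔS, ΔJ).
(b)–(f): forbidden (parity, ΔS, ΔL, ΔJ).
(c)–(d): allowed.
(c)–(e): allowed.
(c)–(f): forbidden (parity, ΔL).
(d)–(e): forbidden (parity).
(d)–(f): forbidden (ΔL).
(e)–(f): forbidden (ΔL).
Allowed pairs: 2 of 15.

2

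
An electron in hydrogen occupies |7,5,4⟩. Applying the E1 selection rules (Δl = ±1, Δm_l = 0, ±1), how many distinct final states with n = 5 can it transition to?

2

E1 requires Δl = ±1, so l_f ∈ {4, 6}; with 0 ≤ l_f ≤ n_f−1 = 4, the allowed l_f values are {4}.
For l_f = 4: m_f ∈ {m_i−1, m_i, m_i+1} ∩ [−4, 4] = {3, 4} → 2 states.
Total: 2.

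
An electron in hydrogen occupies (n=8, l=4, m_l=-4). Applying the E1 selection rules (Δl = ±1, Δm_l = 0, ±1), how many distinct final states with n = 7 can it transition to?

4

E1 requires Δl = ±1, so l_f ∈ {3, 5}; with 0 ≤ l_f ≤ n_f−1 = 6, the allowed l_f values are {3, 5}.
For l_f = 3: m_f ∈ {m_i−1, m_i, m_i+1} ∩ [−3, 3] = {-3} → 1 state.
For l_f = 5: m_f ∈ {m_i−1, m_i, m_i+1} ∩ [−5, 5] = {-5, -4, -3} → 3 states.
Total: 4.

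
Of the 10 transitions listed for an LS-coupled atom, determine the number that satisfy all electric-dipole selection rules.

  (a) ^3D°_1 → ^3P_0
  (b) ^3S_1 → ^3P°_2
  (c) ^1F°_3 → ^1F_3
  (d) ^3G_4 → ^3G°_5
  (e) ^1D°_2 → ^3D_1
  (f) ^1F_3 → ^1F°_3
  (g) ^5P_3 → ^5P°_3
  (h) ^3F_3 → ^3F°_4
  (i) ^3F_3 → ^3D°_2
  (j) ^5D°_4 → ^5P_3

9

(a) allowed
(b) allowed
(c) allowed
(d) allowed
(e) forbidden (ΔS fails)
(f) allowed
(g) allowed
(h) allowed
(i) allowed
(j) allowed
Total allowed: 9 of 10.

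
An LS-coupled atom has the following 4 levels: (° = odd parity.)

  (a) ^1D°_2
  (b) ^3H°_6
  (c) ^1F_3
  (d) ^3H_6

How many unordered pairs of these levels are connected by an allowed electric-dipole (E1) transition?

(a)–(b): forbidden (parity, ΔS, ΔL, ΔJ).
(a)–(c): allowed.
(a)–(d): forbidden (ΔS, ΔL, ΔJ).
(b)–(c): forbidden (ΔS, ΔL, ΔJ).
(b)–(d): allowed.
(c)–(d): forbidden (parity, ΔS, ΔL, ΔJ).
Allowed pairs: 2 of 6.

2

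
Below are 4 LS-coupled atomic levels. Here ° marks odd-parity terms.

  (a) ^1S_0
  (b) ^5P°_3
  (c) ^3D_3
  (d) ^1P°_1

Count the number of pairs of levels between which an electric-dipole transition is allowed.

(a)–(b): forbidden (ΔS, ΔJ).
(a)–(c): forbidden (parity, ΔS, ΔL, ΔJ).
(a)–(d): allowed.
(b)–(c): forbidden (ΔS).
(b)–(d): forbidden (parity, ΔS, ΔJ).
(c)–(d): forbidden (ΔS, ΔJ).
Allowed pairs: 1 of 6.

1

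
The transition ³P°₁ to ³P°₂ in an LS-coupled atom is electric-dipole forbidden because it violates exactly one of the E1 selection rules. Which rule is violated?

Parity must change: odd → odd — fails.
ΔS = 0: S: 1 → 1 — ok.
ΔL = 0, ±1 (not L=0↔0): L: 1 → 1, ΔL = +0 — ok.
ΔJ = 0, ±1 (not J=0↔0): J: 1 → 2, ΔJ = +1 — ok.

parity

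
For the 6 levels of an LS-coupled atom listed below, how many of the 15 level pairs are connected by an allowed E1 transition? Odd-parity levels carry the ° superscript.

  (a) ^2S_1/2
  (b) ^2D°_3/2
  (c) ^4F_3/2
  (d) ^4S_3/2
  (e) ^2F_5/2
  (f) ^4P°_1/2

2

(a)–(b): forbidden (ΔL).
(a)–(c): forbidden (parity, ΔS, ΔL).
(a)–(d): forbidden (parity, ΔS, ΔL).
(a)–(e): forbidden (parity, ΔL, ΔJ).
(a)–(f): forbidden (ΔS).
(b)–(c): forbidden (ΔS).
(b)–(d): forbidden (ΔS, ΔL).
(b)–(e): allowed.
(b)–(f): forbidden (parity, ΔS).
(c)–(d): forbidden (parity, ΔL).
(c)–(e): forbidden (parity, ΔS).
(c)–(f): forbidden (ΔL).
(d)–(e): forbidden (parity, ΔS, ΔL).
(d)–(f): allowed.
(e)–(f): forbidden (ΔS, ΔL, ΔJ).
Allowed pairs: 2 of 15.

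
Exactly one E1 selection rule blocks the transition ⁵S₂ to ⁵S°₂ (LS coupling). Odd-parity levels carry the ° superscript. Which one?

the L=0 ↔ L=0 exclusion

Reading off the term symbols: S 2→2, L 0→0, J 2→2, parity even→odd.
Parity must change: even → odd — passes.
ΔS = 0: S: 2 → 2 — passes.
ΔL = 0, ±1 (not L=0↔0): L: 0 → 0, ΔL = +0 — fails.
ΔJ = 0, ±1 (not J=0↔0): J: 2 → 2, ΔJ = +0 — passes.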